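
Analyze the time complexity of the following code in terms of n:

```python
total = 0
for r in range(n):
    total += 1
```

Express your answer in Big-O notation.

Each loop level contributes: n. Multiplying the contributions gives O(n).

Answer: O(n)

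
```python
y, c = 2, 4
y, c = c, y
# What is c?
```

Trace:
`y, c = 2, 4` → y = 2; c = 4
`y, c = c, y` → y = 4; c = 2
So c = 2

Answer: 2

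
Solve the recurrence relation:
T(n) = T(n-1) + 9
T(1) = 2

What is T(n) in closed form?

Unrolling: T(n) = T(1) + 9·(n-1) = 2 + 9(n-1) = 9n - 7.

Answer: T(n) = 9n - 7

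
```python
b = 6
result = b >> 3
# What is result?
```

Trace:
`b = 6` → b = 6
`result = b >> 3` → result = 0
So result = 0

Answer: 0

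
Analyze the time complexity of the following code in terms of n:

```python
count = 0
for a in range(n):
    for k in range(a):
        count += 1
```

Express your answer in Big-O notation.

Each loop level contributes: n × n. Multiplying the contributions gives O(n^2).

Answer: O(n^2)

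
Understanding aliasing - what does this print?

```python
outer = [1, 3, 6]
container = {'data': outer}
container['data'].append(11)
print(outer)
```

Key concept: dict holds reference to list.
Step by step:
`outer = [1, 3, 6]` → outer = [1, 3, 6]
`container = {'data': outer}` → container = {'data': [1, 3, 6]}
`container['data'].append(11)` → outer = [1, 3, 6, 11]; container = {'data': [1, 3, 6, 11]}
`print(outer)` → prints [1, 3, 6, 11]

Answer: [1, 3, 6, 11]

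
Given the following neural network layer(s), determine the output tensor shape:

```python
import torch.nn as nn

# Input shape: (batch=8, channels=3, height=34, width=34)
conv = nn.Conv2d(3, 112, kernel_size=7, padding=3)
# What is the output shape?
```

Input: (8, 3, 34, 34) -> Output: (8, 112, 34, 34)

Answer: (8, 112, 34, 34)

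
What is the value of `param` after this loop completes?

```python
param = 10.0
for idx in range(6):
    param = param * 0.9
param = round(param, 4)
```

Exponential decay: 10.0 * 0.9^6
`param` takes the values: 10.0 → 9.0 → 8.1 → 7.29 → 6.561 → 5.9049 → 5.31441 → 5.3144

Answer: 5.3144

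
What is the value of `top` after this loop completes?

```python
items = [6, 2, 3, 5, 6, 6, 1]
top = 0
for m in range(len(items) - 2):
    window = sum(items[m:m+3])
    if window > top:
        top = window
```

Max sum of 3-element window in [6, 2, 3, 5, 6, 6, 1]
`top` takes the values: 0 → 11 → 14 → 17

Answer: 17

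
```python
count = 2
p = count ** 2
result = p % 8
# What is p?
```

Trace:
`count = 2` → count = 2
`p = count ** 2` → p = 4
`result = p % 8` → result = 4
So p = 4

Answer: 4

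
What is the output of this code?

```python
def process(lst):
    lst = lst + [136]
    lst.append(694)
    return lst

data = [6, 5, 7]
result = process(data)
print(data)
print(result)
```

Key concept: rebinding parameter vs mutation.
Step by step:
`data = [6, 5, 7]` → data = [6, 5, 7]
`result = process(data)` → result = [6, 5, 7, 136, 694]
`print(data)` → prints [6, 5, 7]
`print(result)` → prints [6, 5, 7, 136, 694]

Answer:
[6, 5, 7]
[6, 5, 7, 136, 694]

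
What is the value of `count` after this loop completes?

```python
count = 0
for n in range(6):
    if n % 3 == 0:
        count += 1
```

Count numbers divisible by 3 in range(6)
`count` takes the values: 0 → 1 → 2

Answer: 2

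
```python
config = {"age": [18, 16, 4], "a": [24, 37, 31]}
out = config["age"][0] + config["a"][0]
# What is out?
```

Trace:
`config = {"age": [18, 16, 4], "a": [24, 37, 31]}` → config = {'age': [18, 16, 4], 'a': [24, 37, 31]}
`out = config["age"][0] + config["a"][0]` → out = 42
So out = 42

Answer: 42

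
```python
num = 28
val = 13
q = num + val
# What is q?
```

Trace:
`num = 28` → num = 28
`val = 13` → val = 13
`q = num + val` → q = 41
So q = 41

Answer: 41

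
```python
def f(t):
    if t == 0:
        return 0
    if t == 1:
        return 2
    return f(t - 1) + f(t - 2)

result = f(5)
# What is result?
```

Build up from base cases: f(0)=0, f(1)=2, f(2)=2, f(3)=4, f(4)=6, f(5)=10

Answer: 10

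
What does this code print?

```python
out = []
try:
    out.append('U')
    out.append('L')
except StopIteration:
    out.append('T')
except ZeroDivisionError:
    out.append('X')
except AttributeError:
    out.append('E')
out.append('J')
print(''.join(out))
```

Execution trace: 'U' (try body) → 'L' (try body, no exception) → 'J' (after the try/except). Output: ULJ

Answer: ULJ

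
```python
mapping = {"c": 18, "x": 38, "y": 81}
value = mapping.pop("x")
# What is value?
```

Trace:
`mapping = {"c": 18, "x": 38, "y": 81}` → mapping = {'c': 18, 'x': 38, 'y': 81}
`value = mapping.pop("x")` → mapping = {'c': 18, 'y': 81}; value = 38
So value = 38

Answer: 38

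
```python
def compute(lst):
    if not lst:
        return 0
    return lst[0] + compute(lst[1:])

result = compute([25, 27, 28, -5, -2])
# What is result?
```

25 + 27 + 28 + (-5) + (-2) + 0 = 73

Answer: 73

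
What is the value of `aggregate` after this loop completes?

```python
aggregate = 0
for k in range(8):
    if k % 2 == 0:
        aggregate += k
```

Sum of even numbers 0 to 7
`aggregate` takes the values: 0 → 2 → 6 → 12

Answer: 12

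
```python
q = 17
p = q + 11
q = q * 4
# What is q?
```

Trace:
`q = 17` → q = 17
`p = q + 11` → p = 28
`q = q * 4` → q = 68
So q = 68

Answer: 68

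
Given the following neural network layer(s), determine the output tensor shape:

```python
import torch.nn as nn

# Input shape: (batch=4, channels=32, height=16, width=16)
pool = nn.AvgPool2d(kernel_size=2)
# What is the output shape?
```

Input: (4, 32, 16, 16) -> Output: (4, 32, 8, 8)

Answer: (4, 32, 8, 8)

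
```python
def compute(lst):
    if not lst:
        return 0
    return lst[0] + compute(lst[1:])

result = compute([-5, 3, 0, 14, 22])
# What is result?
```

(-5) + 3 + 0 + 14 + 22 + 0 = 34

Answer: 34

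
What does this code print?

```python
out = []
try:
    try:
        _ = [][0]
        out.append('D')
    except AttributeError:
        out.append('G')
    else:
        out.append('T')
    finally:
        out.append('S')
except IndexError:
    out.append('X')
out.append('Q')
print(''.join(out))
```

Execution trace: 'S' (finally) → 'X' (outer except IndexError) → 'Q' (after the try/except). Output: SXQ

Answer: SXQ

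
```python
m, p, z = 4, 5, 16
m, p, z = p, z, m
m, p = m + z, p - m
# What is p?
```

Trace:
`m, p, z = 4, 5, 16` → m = 4; p = 5; z = 16
`m, p, z = p, z, m` → m = 5; p = 16; z = 4
`m, p = m + z, p - m` → m = 9; p = 11
So p = 11

Answer: 11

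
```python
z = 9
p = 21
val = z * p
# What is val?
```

Trace:
`z = 9` → z = 9
`p = 21` → p = 21
`val = z * p` → val = 189
So val = 189

Answer: 189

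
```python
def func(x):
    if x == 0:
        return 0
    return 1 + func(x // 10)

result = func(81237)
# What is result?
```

Count of digits of 81237: 5

Answer: 5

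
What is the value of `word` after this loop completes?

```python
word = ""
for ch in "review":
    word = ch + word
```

Reverse 'review'
`word` takes the values: "" → "r" → "er" → "ver" → "iver" → "eiver" → "weiver"

Answer: "weiver"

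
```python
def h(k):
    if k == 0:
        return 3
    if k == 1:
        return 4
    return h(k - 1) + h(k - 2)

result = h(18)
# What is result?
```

Build up from base cases: h(0)=3, h(1)=4, h(2)=7, h(3)=11, h(4)=18, h(5)=29, h(6)=47, ..., h(18)=15127

Answer: 15127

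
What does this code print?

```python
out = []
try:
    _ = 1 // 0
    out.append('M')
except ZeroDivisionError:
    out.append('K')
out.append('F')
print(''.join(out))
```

Execution trace: 'K' (except ZeroDivisionError) → 'F' (after the try/except). Output: KF

Answer: KF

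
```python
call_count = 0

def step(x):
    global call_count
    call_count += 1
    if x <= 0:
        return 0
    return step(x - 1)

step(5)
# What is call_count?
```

Linear recursion stepping by 1: 6 calls from x=5 down to ≤0.

Answer: 6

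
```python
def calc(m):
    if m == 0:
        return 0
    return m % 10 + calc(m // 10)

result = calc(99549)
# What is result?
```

Sum of digits of 99549: 9 + 4 + 5 + 9 + 9 = 36

Answer: 36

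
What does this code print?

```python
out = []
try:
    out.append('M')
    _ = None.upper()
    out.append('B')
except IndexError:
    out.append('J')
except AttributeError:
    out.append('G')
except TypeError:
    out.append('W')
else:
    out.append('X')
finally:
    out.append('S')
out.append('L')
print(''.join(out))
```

Execution trace: 'M' (try body) → 'G' (except AttributeError) → 'S' (finally) → 'L' (after the try/except). Output: MGSL

Answer: MGSL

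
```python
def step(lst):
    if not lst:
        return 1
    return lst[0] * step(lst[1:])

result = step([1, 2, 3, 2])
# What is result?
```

Product over [1, 2, 3, 2] = 1 * 2 * 3 * 2 = 12

Answer: 12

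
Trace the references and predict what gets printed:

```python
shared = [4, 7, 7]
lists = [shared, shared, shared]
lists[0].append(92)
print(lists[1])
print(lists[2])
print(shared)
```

Key concept: list of same reference.
Step by step:
`shared = [4, 7, 7]` → shared = [4, 7, 7]
`lists = [shared, shared, shared]` → lists = [[4, 7, 7], [4, 7, 7], [4, 7, 7]]
`lists[0].append(92)` → shared = [4, 7, 7, 92]; lists = [[4, 7, 7, 92], [4, 7, 7, 92], [4, 7, 7, 92]]
`print(lists[1])` → prints [4, 7, 7, 92]
`print(lists[2])` → prints [4, 7, 7, 92]
`print(shared)` → prints [4, 7, 7, 92]

Answer:
[4, 7, 7, 92]
[4, 7, 7, 92]
[4, 7, 7, 92]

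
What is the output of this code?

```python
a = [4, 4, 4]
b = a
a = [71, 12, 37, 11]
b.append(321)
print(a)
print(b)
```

Key concept: rebinding vs mutation: a is rebound to a new list, b still points at the original.
Step by step:
`a = [4, 4, 4]` → a = [4, 4, 4]
`b = a` → b = [4, 4, 4] (same object as a)
`a = [71, 12, 37, 11]` → a = [71, 12, 37, 11]
`b.append(321)` → b = [4, 4, 4, 321]
`print(a)` → prints [71, 12, 37, 11]
`print(b)` → prints [4, 4, 4, 321]

Answer:
[71, 12, 37, 11]
[4, 4, 4, 321]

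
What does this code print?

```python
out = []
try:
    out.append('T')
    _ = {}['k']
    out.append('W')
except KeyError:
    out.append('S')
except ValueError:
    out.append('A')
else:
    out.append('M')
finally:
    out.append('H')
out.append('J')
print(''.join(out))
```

Execution trace: 'T' (try body) → 'S' (except KeyError) → 'H' (finally) → 'J' (after the try/except). Output: TSHJ

Answer: TSHJ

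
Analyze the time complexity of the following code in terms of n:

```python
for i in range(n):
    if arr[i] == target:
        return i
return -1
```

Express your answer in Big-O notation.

This is Linear search in an array. Time complexity: O(n).

Answer: O(n)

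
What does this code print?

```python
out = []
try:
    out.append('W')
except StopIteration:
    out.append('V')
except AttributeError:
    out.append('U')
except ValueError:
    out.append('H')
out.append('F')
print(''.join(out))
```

Execution trace: 'W' (try body, no exception) → 'F' (after the try/except). Output: WF

Answer: WF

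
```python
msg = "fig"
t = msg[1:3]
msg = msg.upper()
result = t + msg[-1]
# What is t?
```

Trace:
`msg = "fig"` → msg = 'fig'
`t = msg[1:3]` → t = 'ig'
`msg = msg.upper()` → msg = 'FIG'
`result = t + msg[-1]` → result = 'igG'
So t = 'ig'

Answer: 'ig'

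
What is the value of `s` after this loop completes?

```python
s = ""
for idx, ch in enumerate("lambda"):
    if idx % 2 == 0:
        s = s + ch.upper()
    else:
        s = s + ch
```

Uppercase even positions in 'lambda'
`s` takes the values: "" → "L" → "La" → "LaM" → "LaMb" → "LaMbD" → "LaMbDa"

Answer: "LaMbDa"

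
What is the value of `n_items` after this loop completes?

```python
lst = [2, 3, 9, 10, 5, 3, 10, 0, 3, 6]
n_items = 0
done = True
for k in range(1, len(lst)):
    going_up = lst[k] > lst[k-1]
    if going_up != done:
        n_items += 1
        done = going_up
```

Count direction changes in [2, 3, 9, 10, 5, 3, 10, 0, 3, 6]
`n_items` takes the values: 0 → 1 → 2 → 3 → 4

Answer: 4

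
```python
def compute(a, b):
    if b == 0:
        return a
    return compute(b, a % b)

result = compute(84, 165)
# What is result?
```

compute(84, 165) -> compute(165, 84) -> compute(84, 81) -> compute(81, 3) -> compute(3, 0) -> 3

Answer: 3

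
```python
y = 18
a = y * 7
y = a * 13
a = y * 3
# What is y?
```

Trace:
`y = 18` → y = 18
`a = y * 7` → a = 126
`y = a * 13` → y = 1638
`a = y * 3` → a = 4914
So y = 1638

Answer: 1638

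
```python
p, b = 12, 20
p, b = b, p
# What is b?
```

Trace:
`p, b = 12, 20` → p = 12; b = 20
`p, b = b, p` → p = 20; b = 12
So b = 12

Answer: 12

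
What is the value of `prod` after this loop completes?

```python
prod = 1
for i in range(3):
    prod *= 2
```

2^3 = 8
`prod` takes the values: 1 → 2 → 4 → 8

Answer: 8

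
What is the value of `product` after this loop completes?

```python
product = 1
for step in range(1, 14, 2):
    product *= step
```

Product of 1, 3, 5, ... up to 13
`product` takes the values: 1 → 3 → 15 → 105 → 945 → 10395 → 135135

Answer: 135135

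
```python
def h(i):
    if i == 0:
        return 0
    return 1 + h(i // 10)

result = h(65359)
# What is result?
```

Count of digits of 65359: 5

Answer: 5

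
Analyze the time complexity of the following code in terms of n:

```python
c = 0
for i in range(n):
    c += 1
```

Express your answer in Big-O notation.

Each loop level contributes: n. Multiplying the contributions gives O(n).

Answer: O(n)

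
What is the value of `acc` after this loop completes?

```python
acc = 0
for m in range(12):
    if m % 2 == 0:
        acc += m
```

Sum of even numbers 0 to 11
`acc` takes the values: 0 → 2 → 6 → 12 → 20 → 30

Answer: 30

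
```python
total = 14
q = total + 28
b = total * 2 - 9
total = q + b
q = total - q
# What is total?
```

Trace:
`total = 14` → total = 14
`q = total + 28` → q = 42
`b = total * 2 - 9` → b = 19
`total = q + b` → total = 61
`q = total - q` → q = 19
So total = 61

Answer: 61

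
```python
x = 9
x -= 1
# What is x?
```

Trace:
`x = 9` → x = 9
`x -= 1` → x = 8
So x = 8

Answer: 8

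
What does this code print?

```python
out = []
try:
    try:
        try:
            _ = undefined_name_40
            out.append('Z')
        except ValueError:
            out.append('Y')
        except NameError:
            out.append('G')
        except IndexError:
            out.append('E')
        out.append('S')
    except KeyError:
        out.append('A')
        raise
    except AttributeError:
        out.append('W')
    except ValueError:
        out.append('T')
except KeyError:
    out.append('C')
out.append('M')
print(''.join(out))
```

Execution trace: 'G' (inner except NameError) → 'S' (try body, no exception) → 'M' (after the try/except). Output: GSM

Answer: GSM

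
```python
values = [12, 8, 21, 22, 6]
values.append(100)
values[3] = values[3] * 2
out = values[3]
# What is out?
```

Trace:
`values = [12, 8, 21, 22, 6]` → values = [12, 8, 21, 22, 6]
`values.append(100)` → values = [12, 8, 21, 22, 6, 100]
`values[3] = values[3] * 2` → values = [12, 8, 21, 44, 6, 100]
`out = values[3]` → out = 44
So out = 44

Answer: 44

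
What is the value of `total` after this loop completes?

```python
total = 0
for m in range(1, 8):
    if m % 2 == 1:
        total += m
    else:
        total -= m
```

Add odd, subtract even
`total` takes the values: 0 → 1 → -1 → 2 → -2 → 3 → -3 → 4

Answer: 4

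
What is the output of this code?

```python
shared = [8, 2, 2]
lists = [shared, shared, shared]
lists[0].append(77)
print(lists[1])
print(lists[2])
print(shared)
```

Key concept: list of same reference.
Step by step:
`shared = [8, 2, 2]` → shared = [8, 2, 2]
`lists = [shared, shared, shared]` → lists = [[8, 2, 2], [8, 2, 2], [8, 2, 2]]
`lists[0].append(77)` → shared = [8, 2, 2, 77]; lists = [[8, 2, 2, 77], [8, 2, 2, 77], [8, 2, 2, 77]]
`print(lists[1])` → prints [8, 2, 2, 77]
`print(lists[2])` → prints [8, 2, 2, 77]
`print(shared)` → prints [8, 2, 2, 77]

Answer:
[8, 2, 2, 77]
[8, 2, 2, 77]
[8, 2, 2, 77]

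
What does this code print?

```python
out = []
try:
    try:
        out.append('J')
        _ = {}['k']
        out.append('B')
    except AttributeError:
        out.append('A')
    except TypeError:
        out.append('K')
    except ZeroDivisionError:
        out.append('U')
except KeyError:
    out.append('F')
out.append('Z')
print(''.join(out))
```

Execution trace: 'J' (try body) → 'F' (outer except KeyError) → 'Z' (after the try/except). Output: JFZ

Answer: JFZ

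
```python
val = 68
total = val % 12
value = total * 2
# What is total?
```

Trace:
`val = 68` → val = 68
`total = val % 12` → total = 8
`value = total * 2` → value = 16
So total = 8

Answer: 8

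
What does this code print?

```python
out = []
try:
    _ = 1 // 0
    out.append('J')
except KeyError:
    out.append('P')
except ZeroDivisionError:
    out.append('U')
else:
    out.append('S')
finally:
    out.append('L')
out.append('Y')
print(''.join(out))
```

Execution trace: 'U' (except ZeroDivisionError) → 'L' (finally) → 'Y' (after the try/except). Output: ULY

Answer: ULY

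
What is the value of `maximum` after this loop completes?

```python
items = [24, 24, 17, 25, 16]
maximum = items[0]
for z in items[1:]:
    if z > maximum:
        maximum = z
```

Maximum of [24, 24, 17, 25, 16]
`maximum` takes the values: 24 → 25

Answer: 25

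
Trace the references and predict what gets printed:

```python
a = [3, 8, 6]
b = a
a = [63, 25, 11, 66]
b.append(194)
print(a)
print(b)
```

Key concept: rebinding vs mutation: a is rebound to a new list, b still points at the original.
Step by step:
`a = [3, 8, 6]` → a = [3, 8, 6]
`b = a` → b = [3, 8, 6] (same object as a)
`a = [63, 25, 11, 66]` → a = [63, 25, 11, 66]
`b.append(194)` → b = [3, 8, 6, 194]
`print(a)` → prints [63, 25, 11, 66]
`print(b)` → prints [3, 8, 6, 194]

Answer:
[63, 25, 11, 66]
[3, 8, 6, 194]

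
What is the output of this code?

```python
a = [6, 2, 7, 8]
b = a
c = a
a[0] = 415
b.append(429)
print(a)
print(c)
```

Key concept: multiple aliases.
Step by step:
`a = [6, 2, 7, 8]` → a = [6, 2, 7, 8]
`b = a` → b = [6, 2, 7, 8] (same object as a)
`c = a` → c = [6, 2, 7, 8] (same object as a, b)
`a[0] = 415` → a = [415, 2, 7, 8] (same object as b, c); b = [415, 2, 7, 8] (same object as a, c); c = [415, 2, 7, 8] (same object as a, b)
`b.append(429)` → a = [415, 2, 7, 8, 429] (same object as b, c); b = [415, 2, 7, 8, 429] (same object as a, c); c = [415, 2, 7, 8, 429] (same object as a, b)
`print(a)` → prints [415, 2, 7, 8, 429]
`print(c)` → prints [415, 2, 7, 8, 429]

Answer:
[415, 2, 7, 8, 429]
[415, 2, 7, 8, 429]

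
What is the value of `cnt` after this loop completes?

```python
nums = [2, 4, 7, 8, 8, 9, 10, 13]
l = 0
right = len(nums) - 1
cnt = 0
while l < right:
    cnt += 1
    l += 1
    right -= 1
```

Iterations until pointers meet (list length 8)
`cnt` takes the values: 0 → 1 → 2 → 3 → 4

Answer: 4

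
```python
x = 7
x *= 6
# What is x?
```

Trace:
`x = 7` → x = 7
`x *= 6` → x = 42
So x = 42

Answer: 42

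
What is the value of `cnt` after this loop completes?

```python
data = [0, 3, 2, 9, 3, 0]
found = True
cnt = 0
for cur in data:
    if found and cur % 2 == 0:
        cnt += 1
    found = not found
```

Count even values at even positions
`cnt` takes the values: 0 → 1 → 2

Answer: 2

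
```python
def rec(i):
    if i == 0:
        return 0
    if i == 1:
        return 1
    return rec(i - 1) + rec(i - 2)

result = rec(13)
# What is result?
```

Build up from base cases: rec(0)=0, rec(1)=1, rec(2)=1, rec(3)=2, rec(4)=3, rec(5)=5, rec(6)=8, ..., rec(13)=233

Answer: 233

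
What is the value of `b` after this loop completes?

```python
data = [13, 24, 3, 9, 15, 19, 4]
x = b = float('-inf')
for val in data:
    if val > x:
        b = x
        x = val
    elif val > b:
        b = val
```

Second largest (with repeats) in [13, 24, 3, 9, 15, 19, 4]
`b` takes the values: -inf → 13 → 15 → 19

Answer: 19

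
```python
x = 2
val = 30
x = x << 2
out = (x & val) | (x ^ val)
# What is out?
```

Trace:
`x = 2` → x = 2
`val = 30` → val = 30
`x = x << 2` → x = 8
`out = (x & val) | (x ^ val)` → out = 30
So out = 30

Answer: 30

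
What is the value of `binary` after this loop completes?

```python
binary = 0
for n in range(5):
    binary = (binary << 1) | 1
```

Build 5 consecutive 1-bits: 0b11111
`binary` takes the values: 0 → 1 → 3 → 7 → 15 → 31

Answer: 31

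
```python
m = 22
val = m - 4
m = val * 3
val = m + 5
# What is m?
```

Trace:
`m = 22` → m = 22
`val = m - 4` → val = 18
`m = val * 3` → m = 54
`val = m + 5` → val = 59
So m = 54

Answer: 54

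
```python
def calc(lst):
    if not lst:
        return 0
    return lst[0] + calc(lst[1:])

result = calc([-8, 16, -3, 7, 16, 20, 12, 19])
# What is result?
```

(-8) + 16 + (-3) + 7 + 16 + 20 + 12 + 19 + 0 = 79

Answer: 79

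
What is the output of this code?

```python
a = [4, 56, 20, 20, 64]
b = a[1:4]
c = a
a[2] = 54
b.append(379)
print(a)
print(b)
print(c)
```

Key concept: slice vs alias.
Step by step:
`a = [4, 56, 20, 20, 64]` → a = [4, 56, 20, 20, 64]
`b = a[1:4]` → b = [56, 20, 20]
`c = a` → c = [4, 56, 20, 20, 64] (same object as a)
`a[2] = 54` → a = [4, 56, 54, 20, 64] (same object as c); c = [4, 56, 54, 20, 64] (same object as a)
`b.append(379)` → b = [56, 20, 20, 379]
`print(a)` → prints [4, 56, 54, 20, 64]
`print(b)` → prints [56, 20, 20, 379]
`print(c)` → prints [4, 56, 54, 20, 64]

Answer:
[4, 56, 54, 20, 64]
[56, 20, 20, 379]
[4, 56, 54, 20, 64]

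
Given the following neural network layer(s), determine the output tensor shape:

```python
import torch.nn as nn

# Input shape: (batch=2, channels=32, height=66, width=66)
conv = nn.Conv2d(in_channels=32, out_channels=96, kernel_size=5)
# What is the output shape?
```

Input: (2, 32, 66, 66) -> Output: (2, 96, 62, 62)

Answer: (2, 96, 62, 62)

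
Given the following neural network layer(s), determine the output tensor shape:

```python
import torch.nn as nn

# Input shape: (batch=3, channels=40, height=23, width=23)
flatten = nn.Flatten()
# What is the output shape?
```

Input: (3, 40, 23, 23) -> Output: (3, 21160)

Answer: (3, 21160)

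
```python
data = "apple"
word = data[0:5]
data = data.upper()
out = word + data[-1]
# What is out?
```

Trace:
`data = "apple"` → data = 'apple'
`word = data[0:5]` → word = 'apple'
`data = data.upper()` → data = 'APPLE'
`out = word + data[-1]` → out = 'appleE'
So out = 'appleE'

Answer: 'appleE'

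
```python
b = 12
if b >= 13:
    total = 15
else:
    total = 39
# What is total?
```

Trace:
`b = 12` → b = 12
`if b >= 13: ...` → b >= 13 is False, take else branch → total = 39
So total = 39

Answer: 39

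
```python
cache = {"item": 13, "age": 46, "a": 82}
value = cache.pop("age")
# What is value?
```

Trace:
`cache = {"item": 13, "age": 46, "a": 82}` → cache = {'item': 13, 'age': 46, 'a': 82}
`value = cache.pop("age")` → cache = {'item': 13, 'a': 82}; value = 46
So value = 46

Answer: 46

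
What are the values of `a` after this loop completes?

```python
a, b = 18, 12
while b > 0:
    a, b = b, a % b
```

GCD of 18 and 12
`a` takes the values: 18 → 12 → 6

Answer: 6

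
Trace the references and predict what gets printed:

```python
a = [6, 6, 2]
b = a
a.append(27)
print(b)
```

Key concept: basic list aliasing.
Step by step:
`a = [6, 6, 2]` → a = [6, 6, 2]
`b = a` → b = [6, 6, 2] (same object as a)
`a.append(27)` → a = [6, 6, 2, 27] (same object as b); b = [6, 6, 2, 27] (same object as a)
`print(b)` → prints [6, 6, 2, 27]

Answer: [6, 6, 2, 27]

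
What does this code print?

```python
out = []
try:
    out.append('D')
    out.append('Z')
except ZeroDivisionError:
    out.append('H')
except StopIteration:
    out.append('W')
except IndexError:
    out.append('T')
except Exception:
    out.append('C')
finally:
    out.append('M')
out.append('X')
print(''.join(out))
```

Execution trace: 'D' (try body) → 'Z' (try body, no exception) → 'M' (finally) → 'X' (after the try/except). Output: DZMX

Answer: DZMX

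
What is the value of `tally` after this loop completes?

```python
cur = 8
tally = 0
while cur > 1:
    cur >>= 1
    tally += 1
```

Count right shifts until 1
`tally` takes the values: 0 → 1 → 2 → 3

Answer: 3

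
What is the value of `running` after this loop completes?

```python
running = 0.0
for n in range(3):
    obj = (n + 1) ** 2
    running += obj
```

Sum of squared losses 1² + 2² + ... + 3²
`running` takes the values: 0.0 → 1.0 → 5.0 → 14.0

Answer: 14.0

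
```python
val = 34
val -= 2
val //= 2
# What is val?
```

Trace:
`val = 34` → val = 34
`val -= 2` → val = 32
`val //= 2` → val = 16
So val = 16

Answer: 16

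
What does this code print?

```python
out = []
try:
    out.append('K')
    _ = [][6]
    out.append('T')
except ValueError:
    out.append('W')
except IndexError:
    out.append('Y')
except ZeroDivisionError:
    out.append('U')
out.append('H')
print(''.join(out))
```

Execution trace: 'K' (try body) → 'Y' (except IndexError) → 'H' (after the try/except). Output: KYH

Answer: KYH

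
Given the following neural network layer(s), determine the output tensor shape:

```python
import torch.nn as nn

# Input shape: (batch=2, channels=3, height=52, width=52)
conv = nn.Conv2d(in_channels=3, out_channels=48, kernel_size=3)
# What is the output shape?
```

Input: (2, 3, 52, 52) -> Output: (2, 48, 50, 50)

Answer: (2, 48, 50, 50)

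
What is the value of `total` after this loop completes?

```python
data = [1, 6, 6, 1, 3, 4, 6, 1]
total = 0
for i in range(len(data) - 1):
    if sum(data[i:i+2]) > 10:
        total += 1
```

Count windows with sum > 10
`total` takes the values: 0 → 1

Answer: 1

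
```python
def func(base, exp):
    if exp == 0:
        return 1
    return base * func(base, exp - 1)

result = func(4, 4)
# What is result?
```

func(4, 4) = 4 * 4 * 4 * 4 = 256

Answer: 256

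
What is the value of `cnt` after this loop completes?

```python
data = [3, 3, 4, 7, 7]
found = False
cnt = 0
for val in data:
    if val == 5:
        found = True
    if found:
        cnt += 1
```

Count elements after first 5 in [3, 3, 4, 7, 7]
`cnt` takes the values: 0

Answer: 0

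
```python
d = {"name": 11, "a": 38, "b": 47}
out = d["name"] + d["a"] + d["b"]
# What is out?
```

Trace:
`d = {"name": 11, "a": 38, "b": 47}` → d = {'name': 11, 'a': 38, 'b': 47}
`out = d["name"] + d["a"] + d["b"]` → out = 96
So out = 96

Answer: 96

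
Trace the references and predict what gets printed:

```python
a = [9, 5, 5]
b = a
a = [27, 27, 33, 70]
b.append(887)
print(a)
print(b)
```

Key concept: rebinding vs mutation: a is rebound to a new list, b still points at the original.
Step by step:
`a = [9, 5, 5]` → a = [9, 5, 5]
`b = a` → b = [9, 5, 5] (same object as a)
`a = [27, 27, 33, 70]` → a = [27, 27, 33, 70]
`b.append(887)` → b = [9, 5, 5, 887]
`print(a)` → prints [27, 27, 33, 70]
`print(b)` → prints [9, 5, 5, 887]

Answer:
[27, 27, 33, 70]
[9, 5, 5, 887]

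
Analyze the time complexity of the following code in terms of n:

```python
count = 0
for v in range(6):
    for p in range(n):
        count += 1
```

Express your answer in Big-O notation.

Each loop level contributes: 1 × n. Multiplying the contributions gives O(n).

Answer: O(n)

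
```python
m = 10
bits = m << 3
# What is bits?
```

Trace:
`m = 10` → m = 10
`bits = m << 3` → bits = 80
So bits = 80

Answer: 80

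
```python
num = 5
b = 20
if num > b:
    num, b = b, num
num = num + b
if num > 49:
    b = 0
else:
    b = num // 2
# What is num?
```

Trace:
`num = 5` → num = 5
`b = 20` → b = 20
`if num > b: ...` → num > b is False → no variable changes
`num = num + b` → num = 25
`if num > 49: ...` → num > 49 is False, take else branch → b = 12
So num = 25

Answer: 25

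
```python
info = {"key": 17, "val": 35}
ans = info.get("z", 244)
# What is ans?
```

Trace:
`info = {"key": 17, "val": 35}` → info = {'key': 17, 'val': 35}
`ans = info.get("z", 244)` → ans = 244
So ans = 244

Answer: 244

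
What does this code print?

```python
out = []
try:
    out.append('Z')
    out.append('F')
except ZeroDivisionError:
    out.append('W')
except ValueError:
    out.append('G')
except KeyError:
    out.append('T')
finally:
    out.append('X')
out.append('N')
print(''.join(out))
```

Execution trace: 'Z' (try body) → 'F' (try body, no exception) → 'X' (finally) → 'N' (after the try/except). Output: ZFXN

Answer: ZFXN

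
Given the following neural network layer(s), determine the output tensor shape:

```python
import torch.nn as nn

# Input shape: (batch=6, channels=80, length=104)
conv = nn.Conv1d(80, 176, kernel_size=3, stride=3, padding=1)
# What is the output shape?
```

Input: (6, 80, 104) -> Output: (6, 176, 35)

Answer: (6, 176, 35)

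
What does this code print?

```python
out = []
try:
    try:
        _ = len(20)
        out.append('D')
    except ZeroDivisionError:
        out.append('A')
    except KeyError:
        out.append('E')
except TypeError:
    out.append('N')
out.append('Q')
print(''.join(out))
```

Execution trace: 'N' (outer except TypeError) → 'Q' (after the try/except). Output: NQ

Answer: NQ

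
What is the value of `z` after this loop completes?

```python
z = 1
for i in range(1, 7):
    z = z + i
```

Start at 1, add 1 through 6
`z` takes the values: 1 → 2 → 4 → 7 → 11 → 16 → 22

Answer: 22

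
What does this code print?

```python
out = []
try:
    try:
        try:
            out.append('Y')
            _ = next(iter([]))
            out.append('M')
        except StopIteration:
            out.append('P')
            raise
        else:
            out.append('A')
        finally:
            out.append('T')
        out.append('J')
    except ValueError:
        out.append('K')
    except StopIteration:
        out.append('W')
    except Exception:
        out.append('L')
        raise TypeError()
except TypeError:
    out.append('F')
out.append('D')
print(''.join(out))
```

Execution trace: 'Y' (inner try body) → 'P' (inner except StopIteration) → 'T' (inner finally) → 'W' (except StopIteration) → 'D' (after the try/except). Output: YPTWD

Answer: YPTWD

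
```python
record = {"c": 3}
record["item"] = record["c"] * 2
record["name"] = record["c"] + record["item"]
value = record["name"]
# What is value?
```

Trace:
`record = {"c": 3}` → record = {'c': 3}
`record["item"] = record["c"] * 2` → record = {'c': 3, 'item': 6}
`record["name"] = record["c"] + record["item"]` → record = {'c': 3, 'item': 6, 'name': 9}
`value = record["name"]` → value = 9
So value = 9

Answer: 9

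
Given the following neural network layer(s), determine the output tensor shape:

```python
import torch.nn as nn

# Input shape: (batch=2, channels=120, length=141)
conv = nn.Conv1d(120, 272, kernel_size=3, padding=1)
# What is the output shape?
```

Input: (2, 120, 141) -> Output: (2, 272, 141)

Answer: (2, 272, 141)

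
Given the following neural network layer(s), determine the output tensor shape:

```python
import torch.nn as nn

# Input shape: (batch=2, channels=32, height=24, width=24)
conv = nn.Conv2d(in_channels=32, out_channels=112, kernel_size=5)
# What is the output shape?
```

Input: (2, 32, 24, 24) -> Output: (2, 112, 20, 20)

Answer: (2, 112, 20, 20)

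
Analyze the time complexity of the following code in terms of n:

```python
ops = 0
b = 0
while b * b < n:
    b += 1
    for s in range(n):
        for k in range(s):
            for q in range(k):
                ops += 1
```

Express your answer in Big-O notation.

Each loop level contributes: √n × n × n × n. Multiplying the contributions gives O(n^3√n).

Answer: O(n^3√n)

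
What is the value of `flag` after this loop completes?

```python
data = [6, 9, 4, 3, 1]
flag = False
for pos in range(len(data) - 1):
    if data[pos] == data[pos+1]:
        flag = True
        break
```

Check consecutive duplicates in [6, 9, 4, 3, 1]
`flag` takes the values: False

Answer: False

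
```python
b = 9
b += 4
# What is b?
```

Trace:
`b = 9` → b = 9
`b += 4` → b = 13
So b = 13

Answer: 13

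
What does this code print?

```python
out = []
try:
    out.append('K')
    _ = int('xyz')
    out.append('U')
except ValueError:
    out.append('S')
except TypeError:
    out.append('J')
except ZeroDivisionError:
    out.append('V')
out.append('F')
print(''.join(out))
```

Execution trace: 'K' (try body) → 'S' (except ValueError) → 'F' (after the try/except). Output: KSF

Answer: KSF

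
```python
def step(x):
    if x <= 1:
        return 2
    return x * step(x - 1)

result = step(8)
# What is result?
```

step(8) = 8 * 7 * 6 * 5 * 4 * 3 * 2 * 2 = 80640

Answer: 80640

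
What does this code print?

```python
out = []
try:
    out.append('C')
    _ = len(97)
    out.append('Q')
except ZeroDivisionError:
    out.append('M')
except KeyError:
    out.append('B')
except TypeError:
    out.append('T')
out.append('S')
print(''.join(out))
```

Execution trace: 'C' (try body) → 'T' (except TypeError) → 'S' (after the try/except). Output: CTS

Answer: CTS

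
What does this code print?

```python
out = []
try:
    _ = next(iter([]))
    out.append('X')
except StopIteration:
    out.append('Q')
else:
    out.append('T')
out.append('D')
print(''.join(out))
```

Execution trace: 'Q' (except StopIteration) → 'D' (after the try/except). Output: QD

Answer: QD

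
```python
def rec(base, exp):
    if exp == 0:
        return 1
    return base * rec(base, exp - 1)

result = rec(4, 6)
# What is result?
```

rec(4, 6) = 4 * 4 * 4 * 4 * 4 * 4 = 4096

Answer: 4096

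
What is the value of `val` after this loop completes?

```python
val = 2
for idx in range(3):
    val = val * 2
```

Multiply by 2, 3 times: 2 * 2^3 = 16
`val` takes the values: 2 → 4 → 8 → 16

Answer: 16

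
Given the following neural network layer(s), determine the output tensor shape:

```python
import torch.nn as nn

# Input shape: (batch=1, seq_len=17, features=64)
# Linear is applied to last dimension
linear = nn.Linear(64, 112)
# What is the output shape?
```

Input: (1, 17, 64) -> Output: (1, 17, 112)

Answer: (1, 17, 112)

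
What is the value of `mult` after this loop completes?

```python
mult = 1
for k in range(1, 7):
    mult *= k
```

6! = 720
`mult` takes the values: 1 → 2 → 6 → 24 → 120 → 720

Answer: 720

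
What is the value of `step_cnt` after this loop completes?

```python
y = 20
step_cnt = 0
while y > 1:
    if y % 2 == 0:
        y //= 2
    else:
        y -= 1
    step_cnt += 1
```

Steps to reduce 20 to 1
`step_cnt` takes the values: 0 → 1 → 2 → 3 → 4 → 5

Answer: 5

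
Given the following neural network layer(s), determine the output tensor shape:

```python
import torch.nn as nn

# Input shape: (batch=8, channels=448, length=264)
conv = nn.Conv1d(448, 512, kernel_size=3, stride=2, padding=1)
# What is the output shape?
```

Input: (8, 448, 264) -> Output: (8, 512, 132)

Answer: (8, 512, 132)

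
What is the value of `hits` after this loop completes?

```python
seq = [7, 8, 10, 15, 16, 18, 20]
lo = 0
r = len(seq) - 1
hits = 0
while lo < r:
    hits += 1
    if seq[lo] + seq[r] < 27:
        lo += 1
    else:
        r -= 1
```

Steps to find pair summing to 27
`hits` takes the values: 0 → 1 → 2 → 3 → 4 → 5 → 6

Answer: 6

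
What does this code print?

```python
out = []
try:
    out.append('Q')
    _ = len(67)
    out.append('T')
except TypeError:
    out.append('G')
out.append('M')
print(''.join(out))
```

Execution trace: 'Q' (try body) → 'G' (except TypeError) → 'M' (after the try/except). Output: QGM

Answer: QGM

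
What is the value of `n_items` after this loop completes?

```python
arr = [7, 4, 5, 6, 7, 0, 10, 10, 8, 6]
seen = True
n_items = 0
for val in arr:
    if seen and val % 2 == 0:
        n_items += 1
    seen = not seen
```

Count even values at even positions
`n_items` takes the values: 0 → 1 → 2

Answer: 2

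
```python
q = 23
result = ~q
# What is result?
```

Trace:
`q = 23` → q = 23
`result = ~q` → result = -24
So result = -24

Answer: -24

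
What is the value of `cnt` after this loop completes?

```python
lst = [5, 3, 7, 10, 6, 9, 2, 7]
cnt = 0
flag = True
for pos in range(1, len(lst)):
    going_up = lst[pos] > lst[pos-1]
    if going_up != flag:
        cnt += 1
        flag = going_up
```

Count direction changes in [5, 3, 7, 10, 6, 9, 2, 7]
`cnt` takes the values: 0 → 1 → 2 → 3 → 4 → 5 → 6

Answer: 6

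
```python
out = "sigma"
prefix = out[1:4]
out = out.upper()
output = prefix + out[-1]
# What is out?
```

Trace:
`out = "sigma"` → out = 'sigma'
`prefix = out[1:4]` → prefix = 'igm'
`out = out.upper()` → out = 'SIGMA'
`output = prefix + out[-1]` → output = 'igmA'
So out = 'SIGMA'

Answer: 'SIGMA'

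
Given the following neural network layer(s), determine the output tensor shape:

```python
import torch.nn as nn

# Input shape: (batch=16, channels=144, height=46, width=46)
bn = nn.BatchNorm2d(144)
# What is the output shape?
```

Input: (16, 144, 46, 46) -> Output: (16, 144, 46, 46)

Answer: (16, 144, 46, 46)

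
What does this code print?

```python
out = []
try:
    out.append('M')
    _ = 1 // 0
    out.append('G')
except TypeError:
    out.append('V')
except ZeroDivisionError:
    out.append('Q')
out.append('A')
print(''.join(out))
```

Execution trace: 'M' (try body) → 'Q' (except ZeroDivisionError) → 'A' (after the try/except). Output: MQA

Answer: MQA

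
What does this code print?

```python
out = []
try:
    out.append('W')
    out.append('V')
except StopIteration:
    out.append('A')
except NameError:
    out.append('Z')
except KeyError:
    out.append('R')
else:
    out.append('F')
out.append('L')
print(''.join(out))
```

Execution trace: 'W' (try body) → 'V' (try body, no exception) → 'F' (else) → 'L' (after the try/except). Output: WVFL

Answer: WVFL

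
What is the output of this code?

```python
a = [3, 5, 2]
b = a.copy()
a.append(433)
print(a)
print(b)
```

Key concept: list.copy() creates independent copy.
Step by step:
`a = [3, 5, 2]` → a = [3, 5, 2]
`b = a.copy()` → b = [3, 5, 2]
`a.append(433)` → a = [3, 5, 2, 433]
`print(a)` → prints [3, 5, 2, 433]
`print(b)` → prints [3, 5, 2]

Answer:
[3, 5, 2, 433]
[3, 5, 2]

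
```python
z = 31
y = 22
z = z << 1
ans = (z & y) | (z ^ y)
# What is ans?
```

Trace:
`z = 31` → z = 31
`y = 22` → y = 22
`z = z << 1` → z = 62
`ans = (z & y) | (z ^ y)` → ans = 62
So ans = 62

Answer: 62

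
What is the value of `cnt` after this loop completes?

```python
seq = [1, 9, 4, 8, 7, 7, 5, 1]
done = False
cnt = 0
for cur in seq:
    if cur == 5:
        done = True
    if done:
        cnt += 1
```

Count elements after first 5 in [1, 9, 4, 8, 7, 7, 5, 1]
`cnt` takes the values: 0 → 1 → 2

Answer: 2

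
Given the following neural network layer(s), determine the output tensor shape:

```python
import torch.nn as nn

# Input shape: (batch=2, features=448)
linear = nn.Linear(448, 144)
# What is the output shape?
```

Input: (2, 448) -> Output: (2, 144)

Answer: (2, 144)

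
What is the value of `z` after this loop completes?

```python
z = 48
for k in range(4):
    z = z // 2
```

Halve 4 times: 48 // 2^4 = 3
`z` takes the values: 48 → 24 → 12 → 6 → 3

Answer: 3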